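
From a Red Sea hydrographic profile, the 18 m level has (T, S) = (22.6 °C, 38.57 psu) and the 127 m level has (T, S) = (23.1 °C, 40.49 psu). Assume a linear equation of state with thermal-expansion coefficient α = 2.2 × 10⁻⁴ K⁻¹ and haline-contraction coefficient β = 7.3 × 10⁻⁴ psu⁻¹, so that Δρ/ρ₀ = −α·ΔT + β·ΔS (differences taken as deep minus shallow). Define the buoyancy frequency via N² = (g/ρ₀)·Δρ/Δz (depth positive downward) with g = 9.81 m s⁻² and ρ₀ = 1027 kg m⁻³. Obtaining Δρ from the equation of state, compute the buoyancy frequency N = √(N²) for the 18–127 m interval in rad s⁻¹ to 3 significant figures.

ΔT = +0.5 K, ΔS = +1.92 psu (deep − shallow).
Δρ/ρ₀ = −αΔT + βΔS = -1.10 × 10⁻⁴ + 1.4016 × 10⁻³ = 1.2916 × 10⁻³, so Δρ ≈ 1.326 kg m⁻³.
N² = (g/ρ₀)·Δρ/Δz = g·(Δρ/ρ₀)/Δz = 9.81 × 1.2916 × 10⁻³ / 109 = 1.1624 × 10⁻⁴ s⁻².
N = √(1.1624 × 10⁻⁴) = 0.010781 rad s⁻¹ ≈ 0.0108 rad s⁻¹.

0.0108 rad s⁻¹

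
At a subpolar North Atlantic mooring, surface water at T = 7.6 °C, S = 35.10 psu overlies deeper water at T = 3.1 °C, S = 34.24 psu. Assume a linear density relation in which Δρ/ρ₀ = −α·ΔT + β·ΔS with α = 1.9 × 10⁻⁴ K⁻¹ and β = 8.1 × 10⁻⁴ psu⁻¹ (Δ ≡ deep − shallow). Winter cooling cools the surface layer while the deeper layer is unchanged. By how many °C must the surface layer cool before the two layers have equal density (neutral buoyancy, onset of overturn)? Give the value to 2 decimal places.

0.83 °C

Neutral buoyancy requires Δρ = 0, i.e. −α(T_deep − T_surf′) + β(S_deep − S_surf) = 0.
T_surf′ = T_deep − (β/α)·ΔS = 3.1 − (8.1 × 10⁻⁴/1.9 × 10⁻⁴)·(-0.86) = 6.7663 °C.
Cooling required: 7.6 − (6.7663) = 0.8337 °C.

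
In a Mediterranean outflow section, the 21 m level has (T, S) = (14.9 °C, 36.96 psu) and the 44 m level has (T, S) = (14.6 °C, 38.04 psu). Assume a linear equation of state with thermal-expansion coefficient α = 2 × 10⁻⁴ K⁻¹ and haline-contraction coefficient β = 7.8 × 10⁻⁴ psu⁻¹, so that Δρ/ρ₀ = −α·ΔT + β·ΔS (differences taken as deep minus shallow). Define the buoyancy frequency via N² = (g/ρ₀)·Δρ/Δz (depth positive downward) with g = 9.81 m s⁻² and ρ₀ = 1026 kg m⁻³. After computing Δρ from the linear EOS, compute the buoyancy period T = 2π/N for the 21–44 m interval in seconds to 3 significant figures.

320 s

ΔT = -0.3 K, ΔS = +1.08 psu (deep − shallow).
Δρ/ρ₀ = −αΔT + βΔS = 6.00 × 10⁻⁵ + 8.424 × 10⁻⁴ = 9.024 × 10⁻⁴, so Δρ ≈ 0.9259 kg m⁻³.
N² = (g/ρ₀)·Δρ/Δz = g·(Δρ/ρ₀)/Δz = 9.81 × 9.024 × 10⁻⁴ / 23 = 3.8489 × 10⁻⁴ s⁻².
N = √(3.8489 × 10⁻⁴) = 0.019619 rad s⁻¹ → T = 2π/N = 320.26 s ≈ 320 s.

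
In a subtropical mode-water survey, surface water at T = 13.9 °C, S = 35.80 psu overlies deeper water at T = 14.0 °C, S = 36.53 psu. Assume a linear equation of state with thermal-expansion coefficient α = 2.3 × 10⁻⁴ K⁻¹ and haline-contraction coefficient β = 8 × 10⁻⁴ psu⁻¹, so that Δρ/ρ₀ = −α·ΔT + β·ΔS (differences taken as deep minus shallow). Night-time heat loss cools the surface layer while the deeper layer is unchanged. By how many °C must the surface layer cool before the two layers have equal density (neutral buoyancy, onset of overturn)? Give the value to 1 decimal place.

Neutral buoyancy requires Δρ = 0, i.e. −α(T_deep − T_surf′) + β(S_deep − S_surf) = 0.
T_surf′ = T_deep − (β/α)·ΔS = 14.0 − (8 × 10⁻⁴/2.3 × 10⁻⁴)·(+0.73) = 11.461 °C.
Cooling required: 13.9 − (11.461) = 2.439 °C.

2.4 °C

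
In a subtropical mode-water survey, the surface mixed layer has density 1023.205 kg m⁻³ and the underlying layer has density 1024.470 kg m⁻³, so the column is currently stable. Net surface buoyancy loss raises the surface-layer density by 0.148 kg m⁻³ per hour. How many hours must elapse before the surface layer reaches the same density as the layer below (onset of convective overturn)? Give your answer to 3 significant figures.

8.55 hours

Density deficit of the surface layer: 1024.470 − 1023.205 = 1.265 kg m⁻³.
Required change = 1.265 / 0.148 = 8.55 hours.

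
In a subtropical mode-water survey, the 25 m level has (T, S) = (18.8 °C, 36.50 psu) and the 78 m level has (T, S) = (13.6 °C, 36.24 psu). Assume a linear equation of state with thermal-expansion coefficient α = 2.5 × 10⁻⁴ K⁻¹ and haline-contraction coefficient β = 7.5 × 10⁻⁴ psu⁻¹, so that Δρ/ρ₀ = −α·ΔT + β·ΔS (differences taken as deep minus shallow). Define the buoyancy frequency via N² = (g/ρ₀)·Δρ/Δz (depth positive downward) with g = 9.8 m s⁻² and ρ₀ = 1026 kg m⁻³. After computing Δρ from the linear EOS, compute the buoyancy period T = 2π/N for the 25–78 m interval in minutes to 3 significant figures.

7.33 min

ΔT = -5.2 K, ΔS = -0.26 psu (deep − shallow).
Δρ/ρ₀ = −αΔT + βΔS = 1.30 × 10⁻³ − 1.95 × 10⁻⁴ = 1.105 × 10⁻³, so Δρ ≈ 1.134 kg m⁻³.
N² = (g/ρ₀)·Δρ/Δz = g·(Δρ/ρ₀)/Δz = 9.8 × 1.105 × 10⁻³ / 53 = 2.0432 × 10⁻⁴ s⁻².
N = √(2.0432 × 10⁻⁴) = 0.014294 rad s⁻¹ → T = 2π/N = 439.57 s = 7.3262 min ≈ 7.33 min.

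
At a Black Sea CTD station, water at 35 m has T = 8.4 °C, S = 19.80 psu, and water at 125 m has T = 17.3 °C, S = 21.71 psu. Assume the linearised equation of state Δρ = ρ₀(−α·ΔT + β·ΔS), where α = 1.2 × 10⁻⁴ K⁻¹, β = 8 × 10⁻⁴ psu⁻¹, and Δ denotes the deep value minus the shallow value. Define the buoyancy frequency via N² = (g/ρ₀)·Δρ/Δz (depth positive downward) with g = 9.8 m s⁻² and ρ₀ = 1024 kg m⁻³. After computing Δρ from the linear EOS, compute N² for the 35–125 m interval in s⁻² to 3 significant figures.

ΔT = +8.9 K, ΔS = +1.91 psu (deep − shallow).
Δρ/ρ₀ = −αΔT + βΔS = -1.068 × 10⁻³ + 1.528 × 10⁻³ = 4.60 × 10⁻⁴, so Δρ ≈ 0.4710 kg m⁻³.
N² = (g/ρ₀)·Δρ/Δz = g·(Δρ/ρ₀)/Δz = 9.8 × 4.60 × 10⁻⁴ / 90 = 5.0089 × 10⁻⁵ s⁻² ≈ 5.01 × 10⁻⁵ s⁻².

5.01 × 10⁻⁵ s⁻²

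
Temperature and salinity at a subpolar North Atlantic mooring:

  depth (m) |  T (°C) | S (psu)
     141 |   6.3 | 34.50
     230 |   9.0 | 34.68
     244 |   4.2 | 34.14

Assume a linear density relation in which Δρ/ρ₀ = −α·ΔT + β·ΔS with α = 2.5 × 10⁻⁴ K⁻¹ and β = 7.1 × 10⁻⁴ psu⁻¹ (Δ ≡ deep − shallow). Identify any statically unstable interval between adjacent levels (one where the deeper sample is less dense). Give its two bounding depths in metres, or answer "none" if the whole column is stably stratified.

141–230 m

Evaluate Δρ/ρ₀ = −αΔT + βΔS across each adjacent pair:
  141–230 m: −αΔT+βΔS = −(2.5 × 10⁻⁴)(+2.7)+(7.1 × 10⁻⁴)(+0.18) = -5.5 × 10⁻⁴ → UNSTABLE
  230–244 m: −αΔT+βΔS = −(2.5 × 10⁻⁴)(-4.8)+(7.1 × 10⁻⁴)(-0.54) = 8.2 × 10⁻⁴ → stable
The 141–230 m interval has Δρ < 0: lighter water underlies denser water.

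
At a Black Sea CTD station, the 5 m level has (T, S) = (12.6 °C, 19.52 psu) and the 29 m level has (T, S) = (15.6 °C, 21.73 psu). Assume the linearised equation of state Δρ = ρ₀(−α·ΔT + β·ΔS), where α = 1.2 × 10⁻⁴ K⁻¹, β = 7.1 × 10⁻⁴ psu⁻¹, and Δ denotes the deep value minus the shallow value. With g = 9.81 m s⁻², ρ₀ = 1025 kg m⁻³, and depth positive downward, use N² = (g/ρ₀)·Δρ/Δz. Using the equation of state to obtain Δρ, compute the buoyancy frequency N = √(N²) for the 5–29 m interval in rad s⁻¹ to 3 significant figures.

ΔT = +3.0 K, ΔS = +2.21 psu (deep − shallow).
Δρ/ρ₀ = −αΔT + βΔS = -3.60 × 10⁻⁴ + 1.5691 × 10⁻³ = 1.2091 × 10⁻³, so Δρ ≈ 1.239 kg m⁻³.
N² = (g/ρ₀)·Δρ/Δz = g·(Δρ/ρ₀)/Δz = 9.81 × 1.2091 × 10⁻³ / 24 = 4.9422 × 10⁻⁴ s⁻².
N = √(4.9422 × 10⁻⁴) = 0.022231 rad s⁻¹ ≈ 0.0222 rad s⁻¹.

0.0222 rad s⁻¹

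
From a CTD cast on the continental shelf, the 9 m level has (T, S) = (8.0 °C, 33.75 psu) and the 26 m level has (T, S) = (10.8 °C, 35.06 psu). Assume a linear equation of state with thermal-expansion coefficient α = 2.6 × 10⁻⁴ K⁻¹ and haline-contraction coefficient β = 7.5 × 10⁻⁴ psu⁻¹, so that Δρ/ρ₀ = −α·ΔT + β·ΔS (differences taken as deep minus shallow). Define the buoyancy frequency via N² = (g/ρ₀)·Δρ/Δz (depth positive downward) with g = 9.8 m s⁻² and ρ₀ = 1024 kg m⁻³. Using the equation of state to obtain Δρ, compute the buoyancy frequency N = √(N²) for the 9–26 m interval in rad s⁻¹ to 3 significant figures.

ΔT = +2.8 K, ΔS = +1.31 psu (deep − shallow).
Δρ/ρ₀ = −αΔT + βΔS = -7.28 × 10⁻⁴ + 9.825 × 10⁻⁴ = 2.545 × 10⁻⁴, so Δρ ≈ 0.2606 kg m⁻³.
N² = (g/ρ₀)·Δρ/Δz = g·(Δρ/ρ₀)/Δz = 9.8 × 2.545 × 10⁻⁴ / 17 = 1.4671 × 10⁻⁴ s⁻².
N = √(1.4671 × 10⁻⁴) = 0.012112 rad s⁻¹ ≈ 0.0121 rad s⁻¹.

0.0121 rad s⁻¹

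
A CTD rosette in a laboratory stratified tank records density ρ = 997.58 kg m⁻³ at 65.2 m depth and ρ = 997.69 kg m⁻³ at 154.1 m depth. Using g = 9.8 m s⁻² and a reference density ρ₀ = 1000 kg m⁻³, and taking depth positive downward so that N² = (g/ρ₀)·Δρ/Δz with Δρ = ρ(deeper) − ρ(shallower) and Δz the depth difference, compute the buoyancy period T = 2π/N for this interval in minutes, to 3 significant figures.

30.1 min

Δρ = 997.69 − 997.58 = 0.11 kg m⁻³ over Δz = 154.1 − 65.2 = 88.9 m.
N² = (9.8/1000) × (0.11/88.9) = 1.2126 × 10⁻⁵ s⁻².
N = √(1.2126 × 10⁻⁵) = 3.4822 × 10⁻³ rad s⁻¹, so T = 2π/N = 1.8044 × 10³ s = 30.073 min ≈ 30.1 min.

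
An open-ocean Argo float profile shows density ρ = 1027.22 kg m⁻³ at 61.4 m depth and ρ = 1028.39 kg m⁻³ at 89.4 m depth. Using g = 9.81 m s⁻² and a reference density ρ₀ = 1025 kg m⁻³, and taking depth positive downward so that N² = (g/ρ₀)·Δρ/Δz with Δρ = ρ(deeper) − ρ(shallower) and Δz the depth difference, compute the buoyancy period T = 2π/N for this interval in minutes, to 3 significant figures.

5.24 min

Δρ = 1028.39 − 1027.22 = 1.17 kg m⁻³ over Δz = 89.4 − 61.4 = 28 m.
N² = (9.81/1025) × (1.17/28) = 3.9992 × 10⁻⁴ s⁻².
N = √(3.9992 × 10⁻⁴) = 0.019998 rad s⁻¹, so T = 2π/N = 314.19 s = 5.2365 min ≈ 5.24 min.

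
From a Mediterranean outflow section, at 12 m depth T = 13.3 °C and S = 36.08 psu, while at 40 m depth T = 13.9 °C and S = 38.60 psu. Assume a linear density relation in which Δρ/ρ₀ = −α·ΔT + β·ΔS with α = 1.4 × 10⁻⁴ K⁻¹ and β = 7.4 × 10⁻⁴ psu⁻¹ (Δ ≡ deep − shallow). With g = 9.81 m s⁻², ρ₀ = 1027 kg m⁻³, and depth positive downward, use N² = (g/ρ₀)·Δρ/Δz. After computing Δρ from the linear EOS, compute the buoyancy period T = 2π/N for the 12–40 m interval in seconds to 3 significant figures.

ΔT = +0.6 K, ΔS = +2.52 psu (deep − shallow).
Δρ/ρ₀ = −αΔT + βΔS = -8.40 × 10⁻⁵ + 1.8648 × 10⁻³ = 1.7808 × 10⁻³, so Δρ ≈ 1.829 kg m⁻³.
N² = (g/ρ₀)·Δρ/Δz = g·(Δρ/ρ₀)/Δz = 9.81 × 1.7808 × 10⁻³ / 28 = 6.2392 × 10⁻⁴ s⁻².
N = √(6.2392 × 10⁻⁴) = 0.024978 rad s⁻¹ → T = 2π/N = 251.55 s ≈ 252 s.

252 s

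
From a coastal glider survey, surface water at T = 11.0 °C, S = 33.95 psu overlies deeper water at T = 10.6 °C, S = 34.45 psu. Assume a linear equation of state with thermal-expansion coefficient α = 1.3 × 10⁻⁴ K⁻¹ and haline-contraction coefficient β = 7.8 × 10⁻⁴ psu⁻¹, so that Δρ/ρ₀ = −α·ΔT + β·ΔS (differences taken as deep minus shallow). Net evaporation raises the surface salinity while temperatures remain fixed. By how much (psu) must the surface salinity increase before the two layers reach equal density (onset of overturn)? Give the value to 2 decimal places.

0.57 psu

Neutral buoyancy requires −α(T_deep − T_surf) + β(S_deep − S_surf′) = 0.
S_surf′ = S_deep − (α/β)·ΔT = 34.45 − (1.3 × 10⁻⁴/7.8 × 10⁻⁴)·(-0.4) = 34.5167 psu.
Increase required: 34.5167 − 33.95 = 0.5667 psu.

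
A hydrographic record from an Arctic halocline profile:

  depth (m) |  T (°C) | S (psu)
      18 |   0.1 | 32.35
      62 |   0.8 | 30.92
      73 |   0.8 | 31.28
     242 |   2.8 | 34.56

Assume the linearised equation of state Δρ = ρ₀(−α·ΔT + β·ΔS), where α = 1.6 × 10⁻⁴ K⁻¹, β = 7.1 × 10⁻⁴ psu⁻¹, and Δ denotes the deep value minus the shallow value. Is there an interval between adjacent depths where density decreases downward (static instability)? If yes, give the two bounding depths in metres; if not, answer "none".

Evaluate Δρ/ρ₀ = −αΔT + βΔS across each adjacent pair:
  18–62 m: −αΔT+βΔS = −(1.6 × 10⁻⁴)(+0.7)+(7.1 × 10⁻⁴)(-1.43) = -1.1 × 10⁻³ → UNSTABLE
  62–73 m: −αΔT+βΔS = −(1.6 × 10⁻⁴)(+0.0)+(7.1 × 10⁻⁴)(+0.36) = 2.6 × 10⁻⁴ → stable
  73–242 m: −αΔT+βΔS = −(1.6 × 10⁻⁴)(+2.0)+(7.1 × 10⁻⁴)(+3.28) = 2.0 × 10⁻³ → stable
The 18–62 m interval has Δρ < 0: lighter water underlies denser water.

18–62 m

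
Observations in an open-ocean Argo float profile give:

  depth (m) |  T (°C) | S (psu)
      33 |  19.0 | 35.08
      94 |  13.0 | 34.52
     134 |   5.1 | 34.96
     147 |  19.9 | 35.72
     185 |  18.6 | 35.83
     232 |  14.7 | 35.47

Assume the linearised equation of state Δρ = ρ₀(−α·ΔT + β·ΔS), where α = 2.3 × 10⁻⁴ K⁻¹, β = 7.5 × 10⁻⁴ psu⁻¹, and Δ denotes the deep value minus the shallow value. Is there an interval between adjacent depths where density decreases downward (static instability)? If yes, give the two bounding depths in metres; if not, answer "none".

134–147 m

Evaluate Δρ/ρ₀ = −αΔT + βΔS across each adjacent pair:
  33–94 m: −αΔT+βΔS = −(2.3 × 10⁻⁴)(-6.0)+(7.5 × 10⁻⁴)(-0.56) = 9.6 × 10⁻⁴ → stable
  94–134 m: −αΔT+βΔS = −(2.3 × 10⁻⁴)(-7.9)+(7.5 × 10⁻⁴)(+0.44) = 2.1 × 10⁻³ → stable
  134–147 m: −αΔT+βΔS = −(2.3 × 10⁻⁴)(+14.8)+(7.5 × 10⁻⁴)(+0.76) = -2.8 × 10⁻³ → UNSTABLE
  147–185 m: −αΔT+βΔS = −(2.3 × 10⁻⁴)(-1.3)+(7.5 × 10⁻⁴)(+0.11) = 3.8 × 10⁻⁴ → stable
  185–232 m: −αΔT+βΔS = −(2.3 × 10⁻⁴)(-3.9)+(7.5 × 10⁻⁴)(-0.36) = 6.3 × 10⁻⁴ → stable
The 134–147 m interval has Δρ < 0: lighter water underlies denser water.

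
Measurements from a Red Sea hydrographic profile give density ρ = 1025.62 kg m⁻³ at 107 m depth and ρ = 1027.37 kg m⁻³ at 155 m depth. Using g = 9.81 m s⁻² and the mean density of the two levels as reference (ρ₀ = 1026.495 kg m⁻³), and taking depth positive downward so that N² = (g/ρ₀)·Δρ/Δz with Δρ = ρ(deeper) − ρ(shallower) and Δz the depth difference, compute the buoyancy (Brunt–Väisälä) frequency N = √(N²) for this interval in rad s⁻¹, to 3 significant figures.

Δρ = 1027.37 − 1025.62 = 1.75 kg m⁻³ over Δz = 155 − 107 = 48 m.
N² = (9.81/1026.495) × (1.75/48) = 3.4842 × 10⁻⁴ s⁻².
N = √(3.4842 × 10⁻⁴) = 0.018666 rad s⁻¹ ≈ 0.0187 rad s⁻¹.

0.0187 rad s⁻¹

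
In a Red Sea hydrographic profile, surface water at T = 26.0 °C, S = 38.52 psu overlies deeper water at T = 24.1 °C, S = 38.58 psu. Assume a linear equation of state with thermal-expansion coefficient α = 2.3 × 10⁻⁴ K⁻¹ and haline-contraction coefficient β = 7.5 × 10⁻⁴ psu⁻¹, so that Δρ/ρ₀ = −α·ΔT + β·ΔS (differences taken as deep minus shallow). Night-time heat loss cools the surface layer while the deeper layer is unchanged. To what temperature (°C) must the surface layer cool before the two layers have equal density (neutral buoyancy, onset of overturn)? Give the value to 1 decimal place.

Neutral buoyancy requires Δρ = 0, i.e. −α(T_deep − T_surf′) + β(S_deep − S_surf) = 0.
T_surf′ = T_deep − (β/α)·ΔS = 24.1 − (7.5 × 10⁻⁴/2.3 × 10⁻⁴)·(+0.06) = 23.904 °C.
Cooling required: 26.0 − (23.904) = 2.096 °C.

23.9 °C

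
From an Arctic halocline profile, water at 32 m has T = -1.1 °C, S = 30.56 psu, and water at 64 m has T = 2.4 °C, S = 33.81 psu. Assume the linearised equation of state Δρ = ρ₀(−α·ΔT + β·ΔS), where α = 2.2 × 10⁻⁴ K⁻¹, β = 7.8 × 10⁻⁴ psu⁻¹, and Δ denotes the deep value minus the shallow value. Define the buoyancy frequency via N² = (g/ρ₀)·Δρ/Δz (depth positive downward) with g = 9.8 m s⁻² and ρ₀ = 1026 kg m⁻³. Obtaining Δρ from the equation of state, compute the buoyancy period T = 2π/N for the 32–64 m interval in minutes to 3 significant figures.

4.50 min

ΔT = +3.5 K, ΔS = +3.25 psu (deep − shallow).
Δρ/ρ₀ = −αΔT + βΔS = -7.70 × 10⁻⁴ + 2.535 × 10⁻³ = 1.765 × 10⁻³, so Δρ ≈ 1.811 kg m⁻³.
N² = (g/ρ₀)·Δρ/Δz = g·(Δρ/ρ₀)/Δz = 9.8 × 1.765 × 10⁻³ / 32 = 5.4053 × 10⁻⁴ s⁻².
N = √(5.4053 × 10⁻⁴) = 0.023249 rad s⁻¹ → T = 2π/N = 270.26 s = 4.5043 min ≈ 4.50 min.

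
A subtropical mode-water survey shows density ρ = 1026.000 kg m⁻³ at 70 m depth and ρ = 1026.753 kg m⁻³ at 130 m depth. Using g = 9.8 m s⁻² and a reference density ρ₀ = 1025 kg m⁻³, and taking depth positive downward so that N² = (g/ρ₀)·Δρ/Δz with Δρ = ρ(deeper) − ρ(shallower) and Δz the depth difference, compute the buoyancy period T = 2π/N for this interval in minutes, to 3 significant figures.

9.56 min

Δρ = 1026.753 − 1026.000 = 0.753 kg m⁻³ over Δz = 130 − 70 = 60 m.
N² = (9.8/1025) × (0.753/60) = 1.1999 × 10⁻⁴ s⁻².
N = √(1.1999 × 10⁻⁴) = 0.010954 rad s⁻¹, so T = 2π/N = 573.60 s = 9.5600 min ≈ 9.56 min.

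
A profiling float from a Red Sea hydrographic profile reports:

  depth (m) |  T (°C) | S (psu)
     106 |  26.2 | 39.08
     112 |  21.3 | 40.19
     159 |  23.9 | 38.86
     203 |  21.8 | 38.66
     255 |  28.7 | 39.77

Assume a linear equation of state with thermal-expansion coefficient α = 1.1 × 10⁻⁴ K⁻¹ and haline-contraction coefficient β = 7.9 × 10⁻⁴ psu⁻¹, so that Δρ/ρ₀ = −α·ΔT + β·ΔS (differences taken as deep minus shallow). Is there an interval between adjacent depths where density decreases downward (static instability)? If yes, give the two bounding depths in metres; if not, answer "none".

112–159 m

Evaluate Δρ/ρ₀ = −αΔT + βΔS across each adjacent pair:
  106–112 m: −αΔT+βΔS = −(1.1 × 10⁻⁴)(-4.9)+(7.9 × 10⁻⁴)(+1.11) = 1.4 × 10⁻³ → stable
  112–159 m: −αΔT+βΔS = −(1.1 × 10⁻⁴)(+2.6)+(7.9 × 10⁻⁴)(-1.33) = -1.3 × 10⁻³ → UNSTABLE
  159–203 m: −αΔT+βΔS = −(1.1 × 10⁻⁴)(-2.1)+(7.9 × 10⁻⁴)(-0.20) = 7.3 × 10⁻⁵ → stable
  203–255 m: −αΔT+βΔS = −(1.1 × 10⁻⁴)(+6.9)+(7.9 × 10⁻⁴)(+1.11) = 1.2 × 10⁻⁴ → stable
The 112–159 m interval has Δρ < 0: lighter water underlies denser water.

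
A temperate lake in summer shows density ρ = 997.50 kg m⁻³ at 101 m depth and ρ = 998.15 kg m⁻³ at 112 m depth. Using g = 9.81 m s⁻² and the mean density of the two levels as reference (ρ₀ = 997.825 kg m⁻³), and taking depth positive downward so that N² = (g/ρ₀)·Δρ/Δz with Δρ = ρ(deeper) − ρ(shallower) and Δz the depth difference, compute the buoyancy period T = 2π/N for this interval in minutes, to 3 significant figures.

Δρ = 998.15 − 997.50 = 0.65 kg m⁻³ over Δz = 112 − 101 = 11 m.
N² = (9.81/997.825) × (0.65/11) = 5.8095 × 10⁻⁴ s⁻².
N = √(5.8095 × 10⁻⁴) = 0.024103 rad s⁻¹, so T = 2π/N = 260.68 s = 4.3447 min ≈ 4.34 min.

4.34 min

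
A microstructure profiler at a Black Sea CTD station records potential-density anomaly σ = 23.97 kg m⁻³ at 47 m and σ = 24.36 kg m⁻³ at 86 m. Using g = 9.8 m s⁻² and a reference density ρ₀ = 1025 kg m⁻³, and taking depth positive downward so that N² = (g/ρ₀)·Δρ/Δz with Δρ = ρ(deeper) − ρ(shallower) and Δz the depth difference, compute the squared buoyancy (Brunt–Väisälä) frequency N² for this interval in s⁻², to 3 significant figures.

9.56 × 10⁻⁵ s⁻²

Δρ = 1024.36 − 1023.97 = 0.39 kg m⁻³ over Δz = 86 − 47 = 39 m.
N² = (9.8/1025) × (0.39/39) = 9.5610 × 10⁻⁵ s⁻² ≈ 9.56 × 10⁻⁵ s⁻².
Since Δρ > 0 the layer is stably stratified.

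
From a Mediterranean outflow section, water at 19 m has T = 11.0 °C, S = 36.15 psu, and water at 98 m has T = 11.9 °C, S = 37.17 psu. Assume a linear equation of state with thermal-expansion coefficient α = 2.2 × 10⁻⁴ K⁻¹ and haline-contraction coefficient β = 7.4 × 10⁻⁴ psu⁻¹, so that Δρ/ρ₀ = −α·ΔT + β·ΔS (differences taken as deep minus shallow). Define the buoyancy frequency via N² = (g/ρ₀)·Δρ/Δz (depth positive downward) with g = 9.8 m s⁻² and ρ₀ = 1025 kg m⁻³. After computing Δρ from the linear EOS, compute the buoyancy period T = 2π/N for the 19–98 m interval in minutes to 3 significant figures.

12.6 min

ΔT = +0.9 K, ΔS = +1.02 psu (deep − shallow).
Δρ/ρ₀ = −αΔT + βΔS = -1.98 × 10⁻⁴ + 7.548 × 10⁻⁴ = 5.568 × 10⁻⁴, so Δρ ≈ 0.5707 kg m⁻³.
N² = (g/ρ₀)·Δρ/Δz = g·(Δρ/ρ₀)/Δz = 9.8 × 5.568 × 10⁻⁴ / 79 = 6.9071 × 10⁻⁵ s⁻².
N = √(6.9071 × 10⁻⁵) = 8.3109 × 10⁻³ rad s⁻¹ → T = 2π/N = 756.02 s = 12.600 min ≈ 12.6 min.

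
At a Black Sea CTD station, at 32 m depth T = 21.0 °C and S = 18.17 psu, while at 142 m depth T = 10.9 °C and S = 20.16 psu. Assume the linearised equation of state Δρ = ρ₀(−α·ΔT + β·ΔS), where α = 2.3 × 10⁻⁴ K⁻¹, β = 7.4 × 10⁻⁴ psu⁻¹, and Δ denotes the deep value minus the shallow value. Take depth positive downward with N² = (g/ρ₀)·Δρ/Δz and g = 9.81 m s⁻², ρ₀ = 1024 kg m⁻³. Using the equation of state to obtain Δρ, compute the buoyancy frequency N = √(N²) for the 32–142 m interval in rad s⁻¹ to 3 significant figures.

0.0184 rad s⁻¹

ΔT = -10.1 K, ΔS = +1.99 psu (deep − shallow).
Δρ/ρ₀ = −αΔT + βΔS = 2.323 × 10⁻³ + 1.4726 × 10⁻³ = 3.7956 × 10⁻³, so Δρ ≈ 3.887 kg m⁻³.
N² = (g/ρ₀)·Δρ/Δz = g·(Δρ/ρ₀)/Δz = 9.81 × 3.7956 × 10⁻³ / 110 = 3.3850 × 10⁻⁴ s⁻².
N = √(3.3850 × 10⁻⁴) = 0.018398 rad s⁻¹ ≈ 0.0184 rad s⁻¹.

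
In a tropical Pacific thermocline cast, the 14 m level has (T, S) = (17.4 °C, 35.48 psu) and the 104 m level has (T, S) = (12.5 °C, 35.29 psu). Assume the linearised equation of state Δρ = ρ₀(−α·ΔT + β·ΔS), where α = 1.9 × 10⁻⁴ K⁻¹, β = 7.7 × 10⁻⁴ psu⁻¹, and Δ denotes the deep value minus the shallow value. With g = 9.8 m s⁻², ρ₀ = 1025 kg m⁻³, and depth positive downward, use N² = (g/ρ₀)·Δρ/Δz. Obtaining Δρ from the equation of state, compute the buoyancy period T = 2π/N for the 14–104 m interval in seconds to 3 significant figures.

680 s

ΔT = -4.9 K, ΔS = -0.19 psu (deep − shallow).
Δρ/ρ₀ = −αΔT + βΔS = 9.31 × 10⁻⁴ − 1.463 × 10⁻⁴ = 7.847 × 10⁻⁴, so Δρ ≈ 0.8043 kg m⁻³.
N² = (g/ρ₀)·Δρ/Δz = g·(Δρ/ρ₀)/Δz = 9.8 × 7.847 × 10⁻⁴ / 90 = 8.5445 × 10⁻⁵ s⁻².
N = √(8.5445 × 10⁻⁵) = 9.2436 × 10⁻³ rad s⁻¹ → T = 2π/N = 679.73 s ≈ 680 s.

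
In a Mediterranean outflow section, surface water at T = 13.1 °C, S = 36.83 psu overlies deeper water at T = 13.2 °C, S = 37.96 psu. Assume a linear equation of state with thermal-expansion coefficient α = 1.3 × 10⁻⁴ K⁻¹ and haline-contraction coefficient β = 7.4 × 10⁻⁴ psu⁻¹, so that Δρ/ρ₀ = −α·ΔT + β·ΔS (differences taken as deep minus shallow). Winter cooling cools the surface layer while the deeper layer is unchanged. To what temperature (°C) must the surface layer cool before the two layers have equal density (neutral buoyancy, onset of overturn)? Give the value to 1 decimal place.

Neutral buoyancy requires Δρ = 0, i.e. −α(T_deep − T_surf′) + β(S_deep − S_surf) = 0.
T_surf′ = T_deep − (β/α)·ΔS = 13.2 − (7.4 × 10⁻⁴/1.3 × 10⁻⁴)·(+1.13) = 6.768 °C.
Cooling required: 13.1 − (6.768) = 6.332 °C.

6.8 °C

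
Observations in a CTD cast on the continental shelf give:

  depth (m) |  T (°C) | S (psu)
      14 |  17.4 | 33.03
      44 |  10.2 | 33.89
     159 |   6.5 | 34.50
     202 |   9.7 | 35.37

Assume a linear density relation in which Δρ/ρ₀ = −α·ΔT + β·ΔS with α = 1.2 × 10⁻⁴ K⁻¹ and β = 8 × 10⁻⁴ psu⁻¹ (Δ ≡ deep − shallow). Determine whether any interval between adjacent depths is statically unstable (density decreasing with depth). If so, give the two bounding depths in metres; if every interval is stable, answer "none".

none

Evaluate Δρ/ρ₀ = −αΔT + βΔS across each adjacent pair:
  14–44 m: −αΔT+βΔS = −(1.2 × 10⁻⁴)(-7.2)+(8 × 10⁻⁴)(+0.86) = 1.6 × 10⁻³ → stable
  44–159 m: −αΔT+βΔS = −(1.2 × 10⁻⁴)(-3.7)+(8 × 10⁻⁴)(+0.61) = 9.3 × 10⁻⁴ → stable
  159–202 m: −αΔT+βΔS = −(1.2 × 10⁻⁴)(+3.2)+(8 × 10⁻⁴)(+0.87) = 3.1 × 10⁻⁴ → stable
Every interval has Δρ > 0: the column is stably stratified throughout.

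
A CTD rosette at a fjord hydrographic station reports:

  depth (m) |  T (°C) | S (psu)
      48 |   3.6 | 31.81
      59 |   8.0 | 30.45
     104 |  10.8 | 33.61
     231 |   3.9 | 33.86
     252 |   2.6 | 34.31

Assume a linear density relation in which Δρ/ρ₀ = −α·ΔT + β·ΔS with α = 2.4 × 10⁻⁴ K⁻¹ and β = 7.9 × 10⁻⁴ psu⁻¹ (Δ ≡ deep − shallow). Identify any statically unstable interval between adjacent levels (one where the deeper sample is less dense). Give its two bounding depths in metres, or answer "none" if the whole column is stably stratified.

Evaluate Δρ/ρ₀ = −αΔT + βΔS across each adjacent pair:
  48–59 m: −αΔT+βΔS = −(2.4 × 10⁻⁴)(+4.4)+(7.9 × 10⁻⁴)(-1.36) = -2.1 × 10⁻³ → UNSTABLE
  59–104 m: −αΔT+βΔS = −(2.4 × 10⁻⁴)(+2.8)+(7.9 × 10⁻⁴)(+3.16) = 1.8 × 10⁻³ → stable
  104–231 m: −αΔT+βΔS = −(2.4 × 10⁻⁴)(-6.9)+(7.9 × 10⁻⁴)(+0.25) = 1.9 × 10⁻³ → stable
  231–252 m: −αΔT+βΔS = −(2.4 × 10⁻⁴)(-1.3)+(7.9 × 10⁻⁴)(+0.45) = 6.7 × 10⁻⁴ → stable
The 48–59 m interval has Δρ < 0: lighter water underlies denser water.

48–59 m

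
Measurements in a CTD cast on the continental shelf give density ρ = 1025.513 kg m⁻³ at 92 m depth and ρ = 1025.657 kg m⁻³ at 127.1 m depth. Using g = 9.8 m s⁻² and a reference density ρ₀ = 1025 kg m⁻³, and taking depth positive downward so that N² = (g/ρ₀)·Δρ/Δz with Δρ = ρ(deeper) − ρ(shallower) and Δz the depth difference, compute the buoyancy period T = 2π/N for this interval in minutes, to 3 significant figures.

Δρ = 1025.657 − 1025.513 = 0.144 kg m⁻³ over Δz = 127.1 − 92 = 35.1 m.
N² = (9.8/1025) × (0.144/35.1) = 3.9225 × 10⁻⁵ s⁻².
N = √(3.9225 × 10⁻⁵) = 6.2630 × 10⁻³ rad s⁻¹, so T = 2π/N = 1.0032 × 10³ s = 16.720 min ≈ 16.7 min.

16.7 min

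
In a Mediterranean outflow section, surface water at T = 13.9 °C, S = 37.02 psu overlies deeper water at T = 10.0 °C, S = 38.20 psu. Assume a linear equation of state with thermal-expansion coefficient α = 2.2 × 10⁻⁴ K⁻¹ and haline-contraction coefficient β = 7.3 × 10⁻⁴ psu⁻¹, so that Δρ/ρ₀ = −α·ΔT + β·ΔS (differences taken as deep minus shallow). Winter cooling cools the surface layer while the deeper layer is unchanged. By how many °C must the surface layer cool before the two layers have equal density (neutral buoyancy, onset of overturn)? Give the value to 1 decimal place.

7.8 °C

Neutral buoyancy requires Δρ = 0, i.e. −α(T_deep − T_surf′) + β(S_deep − S_surf) = 0.
T_surf′ = T_deep − (β/α)·ΔS = 10.0 − (7.3 × 10⁻⁴/2.2 × 10⁻⁴)·(+1.18) = 6.085 °C.
Cooling required: 13.9 − (6.085) = 7.815 °C.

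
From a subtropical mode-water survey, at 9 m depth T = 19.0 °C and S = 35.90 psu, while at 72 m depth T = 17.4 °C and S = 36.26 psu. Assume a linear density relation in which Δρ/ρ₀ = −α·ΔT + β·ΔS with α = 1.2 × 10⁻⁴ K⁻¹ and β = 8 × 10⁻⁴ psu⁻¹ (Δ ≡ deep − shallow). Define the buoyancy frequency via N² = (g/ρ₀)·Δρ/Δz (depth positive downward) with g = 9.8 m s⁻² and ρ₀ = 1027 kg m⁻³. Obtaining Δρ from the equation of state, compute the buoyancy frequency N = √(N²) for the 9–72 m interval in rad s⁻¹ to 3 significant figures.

ΔT = -1.6 K, ΔS = +0.36 psu (deep − shallow).
Δρ/ρ₀ = −αΔT + βΔS = 1.92 × 10⁻⁴ + 2.88 × 10⁻⁴ = 4.80 × 10⁻⁴, so Δρ ≈ 0.4930 kg m⁻³.
N² = (g/ρ₀)·Δρ/Δz = g·(Δρ/ρ₀)/Δz = 9.8 × 4.80 × 10⁻⁴ / 63 = 7.4667 × 10⁻⁵ s⁻².
N = √(7.4667 × 10⁻⁵) = 8.6410 × 10⁻³ rad s⁻¹ ≈ 8.64 × 10⁻³ rad s⁻¹.

8.64 × 10⁻³ rad s⁻¹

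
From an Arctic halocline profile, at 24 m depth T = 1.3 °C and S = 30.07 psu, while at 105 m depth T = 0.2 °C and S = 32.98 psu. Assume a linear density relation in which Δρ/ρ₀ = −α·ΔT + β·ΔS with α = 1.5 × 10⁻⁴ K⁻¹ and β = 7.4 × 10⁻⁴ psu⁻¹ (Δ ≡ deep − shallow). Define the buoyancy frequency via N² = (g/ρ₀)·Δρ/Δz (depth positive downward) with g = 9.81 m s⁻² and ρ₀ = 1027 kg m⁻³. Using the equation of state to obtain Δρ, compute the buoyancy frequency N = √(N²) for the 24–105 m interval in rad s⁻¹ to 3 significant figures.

ΔT = -1.1 K, ΔS = +2.91 psu (deep − shallow).
Δρ/ρ₀ = −αΔT + βΔS = 1.65 × 10⁻⁴ + 2.1534 × 10⁻³ = 2.3184 × 10⁻³, so Δρ ≈ 2.381 kg m⁻³.
N² = (g/ρ₀)·Δρ/Δz = g·(Δρ/ρ₀)/Δz = 9.81 × 2.3184 × 10⁻³ / 81 = 2.8078 × 10⁻⁴ s⁻².
N = √(2.8078 × 10⁻⁴) = 0.016756 rad s⁻¹ ≈ 0.0168 rad s⁻¹.

0.0168 rad s⁻¹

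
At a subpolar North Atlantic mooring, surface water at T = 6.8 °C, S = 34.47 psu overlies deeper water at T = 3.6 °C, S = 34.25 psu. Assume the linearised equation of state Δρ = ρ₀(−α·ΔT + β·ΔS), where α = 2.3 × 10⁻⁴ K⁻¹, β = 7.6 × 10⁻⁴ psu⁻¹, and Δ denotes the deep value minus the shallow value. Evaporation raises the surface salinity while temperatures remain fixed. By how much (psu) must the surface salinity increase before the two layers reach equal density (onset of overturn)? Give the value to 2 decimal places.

Neutral buoyancy requires −α(T_deep − T_surf) + β(S_deep − S_surf′) = 0.
S_surf′ = S_deep − (α/β)·ΔT = 34.25 − (2.3 × 10⁻⁴/7.6 × 10⁻⁴)·(-3.2) = 35.2184 psu.
Increase required: 35.2184 − 34.47 = 0.7484 psu.

0.75 psu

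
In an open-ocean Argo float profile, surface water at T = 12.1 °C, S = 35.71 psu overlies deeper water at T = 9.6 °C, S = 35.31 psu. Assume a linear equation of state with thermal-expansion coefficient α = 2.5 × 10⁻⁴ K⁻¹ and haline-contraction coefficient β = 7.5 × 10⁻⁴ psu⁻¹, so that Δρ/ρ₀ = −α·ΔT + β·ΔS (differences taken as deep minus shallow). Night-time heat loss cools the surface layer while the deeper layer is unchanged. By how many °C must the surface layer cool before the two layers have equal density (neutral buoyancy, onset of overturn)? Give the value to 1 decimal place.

1.3 °C

Neutral buoyancy requires Δρ = 0, i.e. −α(T_deep − T_surf′) + β(S_deep − S_surf) = 0.
T_surf′ = T_deep − (β/α)·ΔS = 9.6 − (7.5 × 10⁻⁴/2.5 × 10⁻⁴)·(-0.40) = 10.800 °C.
Cooling required: 12.1 − (10.800) = 1.300 °C.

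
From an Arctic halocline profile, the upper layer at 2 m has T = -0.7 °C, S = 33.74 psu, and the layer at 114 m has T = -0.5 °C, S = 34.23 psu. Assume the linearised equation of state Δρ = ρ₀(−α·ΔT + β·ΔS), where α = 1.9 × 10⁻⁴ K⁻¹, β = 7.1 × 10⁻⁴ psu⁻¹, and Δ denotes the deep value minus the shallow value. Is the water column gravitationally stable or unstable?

stable

ΔT = -0.5 − -0.7 = +0.2 K and ΔS = 34.23 − 33.74 = +0.49 psu (deep − shallow).
−αΔT = -3.80 × 10⁻⁵; βΔS = 3.479 × 10⁻⁴; sum Δρ/ρ₀ = 3.099 × 10⁻⁴.
Δρ/ρ₀ > 0, so Δρ > 0: deeper water is denser → statically stable.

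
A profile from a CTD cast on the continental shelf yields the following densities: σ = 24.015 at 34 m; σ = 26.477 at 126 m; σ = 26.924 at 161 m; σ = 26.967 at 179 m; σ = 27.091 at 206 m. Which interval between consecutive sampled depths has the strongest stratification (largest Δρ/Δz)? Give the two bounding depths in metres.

Compute the density gradient over each adjacent pair:
  34–126 m: Δρ/Δz = 2.462/92 = 0.027 kg m⁻⁴
  126–161 m: Δρ/Δz = 0.447/35 = 0.013 kg m⁻⁴
  161–179 m: Δρ/Δz = 0.043/18 = 2.4 × 10⁻³ kg m⁻⁴
  179–206 m: Δρ/Δz = 0.124/27 = 4.6 × 10⁻³ kg m⁻⁴
The largest gradient is in the 34–126 m interval — the pycnocline.

34–126 m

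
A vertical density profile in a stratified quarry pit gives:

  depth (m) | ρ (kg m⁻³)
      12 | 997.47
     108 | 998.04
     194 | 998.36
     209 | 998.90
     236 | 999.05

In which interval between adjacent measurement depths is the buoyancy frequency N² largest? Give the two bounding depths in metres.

194–209 m

Compute the density gradient over each adjacent pair:
  12–108 m: Δρ/Δz = 0.57/96 = 5.9 × 10⁻³ kg m⁻⁴
  108–194 m: Δρ/Δz = 0.32/86 = 3.7 × 10⁻³ kg m⁻⁴
  194–209 m: Δρ/Δz = 0.54/15 = 0.036 kg m⁻⁴
  209–236 m: Δρ/Δz = 0.15/27 = 5.6 × 10⁻³ kg m⁻⁴
The largest gradient is in the 194–209 m interval — the pycnocline.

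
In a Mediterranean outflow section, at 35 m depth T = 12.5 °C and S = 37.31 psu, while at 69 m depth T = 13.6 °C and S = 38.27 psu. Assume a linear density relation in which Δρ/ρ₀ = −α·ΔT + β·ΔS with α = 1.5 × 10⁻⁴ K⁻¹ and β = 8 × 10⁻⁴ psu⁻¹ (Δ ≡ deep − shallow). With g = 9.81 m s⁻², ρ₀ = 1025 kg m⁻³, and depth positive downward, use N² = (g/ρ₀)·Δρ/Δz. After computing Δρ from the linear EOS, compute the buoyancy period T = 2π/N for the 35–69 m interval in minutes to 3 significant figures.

ΔT = +1.1 K, ΔS = +0.96 psu (deep − shallow).
Δρ/ρ₀ = −αΔT + βΔS = -1.65 × 10⁻⁴ + 7.68 × 10⁻⁴ = 6.03 × 10⁻⁴, so Δρ ≈ 0.6181 kg m⁻³.
N² = (g/ρ₀)·Δρ/Δz = g·(Δρ/ρ₀)/Δz = 9.81 × 6.03 × 10⁻⁴ / 34 = 1.7398 × 10⁻⁴ s⁻².
N = √(1.7398 × 10⁻⁴) = 0.013190 rad s⁻¹ → T = 2π/N = 476.36 s = 7.9393 min ≈ 7.94 min.

7.94 min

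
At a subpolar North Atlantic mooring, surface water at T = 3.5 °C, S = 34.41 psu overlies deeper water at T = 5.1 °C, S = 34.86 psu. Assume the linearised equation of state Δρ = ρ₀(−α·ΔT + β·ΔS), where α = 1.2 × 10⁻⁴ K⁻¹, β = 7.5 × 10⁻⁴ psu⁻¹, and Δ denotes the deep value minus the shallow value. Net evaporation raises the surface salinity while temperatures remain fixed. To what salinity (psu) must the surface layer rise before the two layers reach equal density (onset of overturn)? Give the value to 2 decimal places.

34.60 psu

Neutral buoyancy requires −α(T_deep − T_surf) + β(S_deep − S_surf′) = 0.
S_surf′ = S_deep − (α/β)·ΔT = 34.86 − (1.2 × 10⁻⁴/7.5 × 10⁻⁴)·(+1.6) = 34.6040 psu.
Increase required: 34.6040 − 34.41 = 0.1940 psu.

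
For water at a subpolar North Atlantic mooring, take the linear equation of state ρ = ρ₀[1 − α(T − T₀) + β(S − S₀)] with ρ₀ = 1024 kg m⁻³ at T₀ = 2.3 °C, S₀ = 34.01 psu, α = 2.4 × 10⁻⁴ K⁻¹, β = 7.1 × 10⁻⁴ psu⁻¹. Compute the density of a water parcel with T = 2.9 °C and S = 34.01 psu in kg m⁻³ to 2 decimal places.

1023.85 kg m⁻³

T − T₀ = +0.6 K, S − S₀ = +0.00 psu.
Bracket = 1 − α·(+0.6) + β·(+0.00) = 1 + (-1.44 × 10⁻⁴) = 0.9998560.
ρ = 1024 × 0.9998560 = 1023.85 kg m⁻³.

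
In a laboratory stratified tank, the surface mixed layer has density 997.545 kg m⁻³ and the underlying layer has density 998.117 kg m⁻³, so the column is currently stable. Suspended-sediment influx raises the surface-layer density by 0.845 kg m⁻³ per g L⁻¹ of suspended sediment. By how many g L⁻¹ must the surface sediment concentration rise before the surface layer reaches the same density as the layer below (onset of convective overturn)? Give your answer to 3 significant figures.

Density deficit of the surface layer: 998.117 − 997.545 = 0.572 kg m⁻³.
Required change = 0.572 / 0.845 = 0.677 g L⁻¹.

0.677 g L⁻¹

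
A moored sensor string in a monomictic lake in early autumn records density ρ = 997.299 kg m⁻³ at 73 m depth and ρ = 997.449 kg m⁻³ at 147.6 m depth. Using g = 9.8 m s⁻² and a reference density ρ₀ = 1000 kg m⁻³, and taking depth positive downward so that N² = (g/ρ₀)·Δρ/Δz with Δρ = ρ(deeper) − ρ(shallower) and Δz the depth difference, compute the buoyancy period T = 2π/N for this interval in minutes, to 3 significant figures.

23.6 min

Δρ = 997.449 − 997.299 = 0.150 kg m⁻³ over Δz = 147.6 − 73 = 74.6 m.
N² = (9.8/1000) × (0.150/74.6) = 1.9705 × 10⁻⁵ s⁻².
N = √(1.9705 × 10⁻⁵) = 4.4390 × 10⁻³ rad s⁻¹, so T = 2π/N = 1.4155 × 10³ s = 23.592 min ≈ 23.6 min.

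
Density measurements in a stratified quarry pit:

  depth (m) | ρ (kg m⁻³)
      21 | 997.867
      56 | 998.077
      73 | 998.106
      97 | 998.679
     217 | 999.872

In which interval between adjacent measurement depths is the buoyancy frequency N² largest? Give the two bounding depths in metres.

73–97 m

Compute the density gradient over each adjacent pair:
  21–56 m: Δρ/Δz = 0.210/35 = 6.0 × 10⁻³ kg m⁻⁴
  56–73 m: Δρ/Δz = 0.029/17 = 1.7 × 10⁻³ kg m⁻⁴
  73–97 m: Δρ/Δz = 0.573/24 = 0.024 kg m⁻⁴
  97–217 m: Δρ/Δz = 1.193/120 = 9.9 × 10⁻³ kg m⁻⁴
The largest gradient is in the 73–97 m interval — the pycnocline.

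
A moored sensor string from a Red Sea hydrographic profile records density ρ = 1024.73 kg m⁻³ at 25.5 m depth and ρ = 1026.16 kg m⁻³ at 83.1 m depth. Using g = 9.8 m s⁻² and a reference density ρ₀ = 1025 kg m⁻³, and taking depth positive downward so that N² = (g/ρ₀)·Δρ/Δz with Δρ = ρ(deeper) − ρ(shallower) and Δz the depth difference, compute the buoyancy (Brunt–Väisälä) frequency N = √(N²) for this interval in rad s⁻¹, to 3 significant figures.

Δρ = 1026.16 − 1024.73 = 1.43 kg m⁻³ over Δz = 83.1 − 25.5 = 57.6 m.
N² = (9.8/1025) × (1.43/57.6) = 2.3736 × 10⁻⁴ s⁻².
N = √(2.3736 × 10⁻⁴) = 0.015406 rad s⁻¹ ≈ 0.0154 rad s⁻¹.

0.0154 rad s⁻¹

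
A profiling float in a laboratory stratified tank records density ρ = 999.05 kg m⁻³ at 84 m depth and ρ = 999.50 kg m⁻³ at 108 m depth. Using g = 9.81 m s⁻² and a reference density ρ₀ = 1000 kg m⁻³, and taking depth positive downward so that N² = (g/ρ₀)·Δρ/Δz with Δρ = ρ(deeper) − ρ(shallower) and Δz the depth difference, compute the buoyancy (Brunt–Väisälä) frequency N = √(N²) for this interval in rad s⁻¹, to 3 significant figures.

Δρ = 999.50 − 999.05 = 0.45 kg m⁻³ over Δz = 108 − 84 = 24 m.
N² = (9.81/1000) × (0.45/24) = 1.8394 × 10⁻⁴ s⁻².
N = √(1.8394 × 10⁻⁴) = 0.013562 rad s⁻¹ ≈ 0.0136 rad s⁻¹.

0.0136 rad s⁻¹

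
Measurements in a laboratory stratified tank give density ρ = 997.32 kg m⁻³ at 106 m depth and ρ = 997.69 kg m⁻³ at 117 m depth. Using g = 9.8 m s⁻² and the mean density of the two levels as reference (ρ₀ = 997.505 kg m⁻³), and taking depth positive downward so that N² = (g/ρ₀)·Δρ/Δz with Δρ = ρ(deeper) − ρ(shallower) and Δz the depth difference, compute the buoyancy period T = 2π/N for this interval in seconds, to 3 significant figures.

346 s

Δρ = 997.69 − 997.32 = 0.37 kg m⁻³ over Δz = 117 − 106 = 11 m.
N² = (9.8/997.505) × (0.37/11) = 3.3046 × 10⁻⁴ s⁻².
N = √(3.3046 × 10⁻⁴) = 0.018179 rad s⁻¹, so T = 2π/N = 345.63 s ≈ 346 s.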